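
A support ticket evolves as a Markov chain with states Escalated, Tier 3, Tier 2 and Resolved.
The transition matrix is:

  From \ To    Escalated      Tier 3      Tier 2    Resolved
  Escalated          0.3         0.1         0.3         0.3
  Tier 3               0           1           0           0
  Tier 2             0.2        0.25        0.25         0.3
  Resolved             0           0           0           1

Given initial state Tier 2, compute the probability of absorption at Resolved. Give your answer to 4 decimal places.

Let h(s) be the probability of absorption at Resolved starting from transient state s. Then h(Resolved) = 1 and h(Tier 3) = 0. By first-step analysis:
h(Escalated) = 0.3·h(Escalated) + 0.1·0 + 0.3·h(Tier 2) + 0.3·1
h(Tier 2) = 0.2·h(Escalated) + 0.25·0 + 0.25·h(Tier 2) + 0.3·1
Solving: h(Escalated) = 0.6774, h(Tier 2) = 0.5806.
Starting from Tier 2, the probability is 0.5806.

0.5806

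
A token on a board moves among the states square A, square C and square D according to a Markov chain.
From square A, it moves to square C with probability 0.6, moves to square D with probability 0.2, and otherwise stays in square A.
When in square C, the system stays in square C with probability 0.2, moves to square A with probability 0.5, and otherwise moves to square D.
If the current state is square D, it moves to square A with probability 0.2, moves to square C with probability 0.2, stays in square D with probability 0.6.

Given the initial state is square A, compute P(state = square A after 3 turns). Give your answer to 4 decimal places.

Propagate the distribution vector 3 turns from square A.
After 0 turns: (1.0000, 0.0000, 0.0000)
After 1 turn: (0.2000, 0.6000, 0.2000)
After 2 turns: (0.3800, 0.2800, 0.3400)
After 3 turns: (0.2840, 0.3520, 0.3640)
P(in square A after 3 turns) = 0.2840

0.2840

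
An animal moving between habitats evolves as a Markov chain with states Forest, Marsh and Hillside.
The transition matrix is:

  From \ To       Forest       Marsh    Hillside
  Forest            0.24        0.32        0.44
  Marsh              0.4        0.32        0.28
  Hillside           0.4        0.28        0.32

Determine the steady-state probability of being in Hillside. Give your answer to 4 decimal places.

Let the stationary distribution be π with π = πP and π_1 + π_2 + π_3 = 1.
π_1 = 0.24·π_1 + 0.4·π_2 + 0.4·π_3
π_2 = 0.32·π_1 + 0.32·π_2 + 0.28·π_3
Solving with the normalization constraint gives π = (0.3448, 0.3060, 0.3491).
So the stationary probability of Hillside is 0.3491.

0.3491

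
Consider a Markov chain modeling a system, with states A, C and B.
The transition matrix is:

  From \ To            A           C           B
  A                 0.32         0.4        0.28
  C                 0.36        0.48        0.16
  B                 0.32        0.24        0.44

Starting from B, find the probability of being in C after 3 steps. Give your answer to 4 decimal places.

Propagate the distribution vector 3 steps from B.
After 0 steps: (0.0000, 0.0000, 1.0000)
After 1 step: (0.3200, 0.2400, 0.4400)
After 2 steps: (0.3296, 0.3488, 0.3216)
After 3 steps: (0.3340, 0.3764, 0.2896)
P(in C after 3 steps) = 0.3764

0.3764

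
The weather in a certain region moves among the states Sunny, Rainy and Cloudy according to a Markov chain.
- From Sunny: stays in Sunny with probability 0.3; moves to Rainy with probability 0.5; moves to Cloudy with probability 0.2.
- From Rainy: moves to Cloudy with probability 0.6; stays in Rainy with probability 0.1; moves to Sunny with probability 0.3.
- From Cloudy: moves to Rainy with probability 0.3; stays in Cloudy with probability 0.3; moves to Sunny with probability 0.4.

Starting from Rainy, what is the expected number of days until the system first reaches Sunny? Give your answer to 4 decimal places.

2.8889

Let t(s) be the expected number of days to first reach Sunny from state s, with t(Sunny) = 0. Conditioning on the first day:
t(Rainy) = 1 + 0.1·t(Rainy) + 0.6·t(Cloudy)
t(Cloudy) = 1 + 0.3·t(Rainy) + 0.3·t(Cloudy)
Solving: t(Rainy) = 2.8889, t(Cloudy) = 2.6667.
Expected days from Rainy to Sunny: 2.8889.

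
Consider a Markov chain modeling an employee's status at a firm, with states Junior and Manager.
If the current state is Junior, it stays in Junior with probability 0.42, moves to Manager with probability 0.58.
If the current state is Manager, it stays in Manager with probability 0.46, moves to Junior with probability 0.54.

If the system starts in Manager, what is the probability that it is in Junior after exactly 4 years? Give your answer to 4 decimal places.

0.4820

Propagate the distribution vector 4 years from Manager.
After 0 years: (0.0000, 1.0000)
After 1 year: (0.5400, 0.4600)
After 2 years: (0.4752, 0.5248)
After 3 years: (0.4830, 0.5170)
After 4 years: (0.4820, 0.5180)
P(in Junior after 4 years) = 0.4820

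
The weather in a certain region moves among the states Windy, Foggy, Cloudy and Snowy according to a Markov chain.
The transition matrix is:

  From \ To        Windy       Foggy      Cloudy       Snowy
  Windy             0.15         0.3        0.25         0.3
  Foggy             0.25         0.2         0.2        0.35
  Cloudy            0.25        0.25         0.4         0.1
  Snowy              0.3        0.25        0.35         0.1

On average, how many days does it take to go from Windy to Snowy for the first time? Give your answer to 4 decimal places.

Let t(s) be the expected number of days to first reach Snowy from state s, with t(Snowy) = 0. Conditioning on the first day:
t(Windy) = 1 + 0.15·t(Windy) + 0.3·t(Foggy) + 0.25·t(Cloudy)
t(Foggy) = 1 + 0.25·t(Windy) + 0.2·t(Foggy) + 0.2·t(Cloudy)
t(Cloudy) = 1 + 0.25·t(Windy) + 0.25·t(Foggy) + 0.4·t(Cloudy)
Solving: t(Windy) = 3.8874, t(Foggy) = 3.6686, t(Cloudy) = 4.8150.
Expected days from Windy to Snowy: 3.8874.

3.8874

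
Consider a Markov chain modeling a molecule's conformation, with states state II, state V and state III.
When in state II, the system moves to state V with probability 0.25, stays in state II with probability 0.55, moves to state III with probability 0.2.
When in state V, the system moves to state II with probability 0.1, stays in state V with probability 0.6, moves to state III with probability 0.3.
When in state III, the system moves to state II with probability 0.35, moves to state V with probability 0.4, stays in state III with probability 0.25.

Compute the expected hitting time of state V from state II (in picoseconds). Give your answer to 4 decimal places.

Let t(s) be the expected number of picoseconds to first reach state V from state s, with t(state V) = 0. Conditioning on the first picosecond:
t(state II) = 1 + 0.55·t(state II) + 0.2·t(state III)
t(state III) = 1 + 0.35·t(state II) + 0.25·t(state III)
Solving: t(state II) = 3.5514, t(state III) = 2.9907.
Expected picoseconds from state II to state V: 3.5514.

3.5514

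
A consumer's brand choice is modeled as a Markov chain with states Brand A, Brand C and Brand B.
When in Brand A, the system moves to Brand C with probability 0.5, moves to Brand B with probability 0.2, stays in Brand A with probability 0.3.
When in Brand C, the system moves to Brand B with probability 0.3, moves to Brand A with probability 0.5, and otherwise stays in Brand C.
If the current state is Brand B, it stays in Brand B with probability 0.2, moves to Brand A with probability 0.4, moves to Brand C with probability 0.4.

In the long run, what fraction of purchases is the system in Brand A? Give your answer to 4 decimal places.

Let the stationary distribution be π with π = πP and π_1 + π_2 + π_3 = 1.
π_1 = 0.3·π_1 + 0.5·π_2 + 0.4·π_3
π_2 = 0.5·π_1 + 0.2·π_2 + 0.4·π_3
Solving with the normalization constraint gives π = (0.3969, 0.3664, 0.2366).
So the stationary probability of Brand A is 0.3969.

0.3969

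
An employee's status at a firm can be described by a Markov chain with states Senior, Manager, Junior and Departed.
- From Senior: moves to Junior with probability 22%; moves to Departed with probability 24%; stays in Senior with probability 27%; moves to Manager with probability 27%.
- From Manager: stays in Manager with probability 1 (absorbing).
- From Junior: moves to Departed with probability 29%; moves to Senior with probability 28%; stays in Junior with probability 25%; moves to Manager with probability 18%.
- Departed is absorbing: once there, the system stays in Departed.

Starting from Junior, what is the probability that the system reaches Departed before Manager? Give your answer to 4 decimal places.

Let h(s) be the probability of absorption at Departed starting from transient state s. Then h(Departed) = 1 and h(Manager) = 0. By first-step analysis:
h(Senior) = 0.27·h(Senior) + 0.27·0 + 0.22·h(Junior) + 0.24·1
h(Junior) = 0.28·h(Senior) + 0.18·0 + 0.25·h(Junior) + 0.29·1
Solving: h(Senior) = 0.5017, h(Junior) = 0.5740.
Starting from Junior, the probability is 0.5740.

0.5740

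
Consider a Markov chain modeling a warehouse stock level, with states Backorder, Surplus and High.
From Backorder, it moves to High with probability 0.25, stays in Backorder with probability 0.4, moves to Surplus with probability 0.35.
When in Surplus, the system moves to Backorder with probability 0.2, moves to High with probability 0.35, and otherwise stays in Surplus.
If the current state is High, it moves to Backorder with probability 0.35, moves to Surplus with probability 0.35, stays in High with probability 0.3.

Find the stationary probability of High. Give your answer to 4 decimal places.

Let the stationary distribution be π with π = πP and π_1 + π_2 + π_3 = 1.
π_1 = 0.4·π_1 + 0.2·π_2 + 0.35·π_3
π_2 = 0.35·π_1 + 0.45·π_2 + 0.35·π_3
Solving with the normalization constraint gives π = (0.3070, 0.3889, 0.3041).
So the stationary probability of High is 0.3041.

0.3041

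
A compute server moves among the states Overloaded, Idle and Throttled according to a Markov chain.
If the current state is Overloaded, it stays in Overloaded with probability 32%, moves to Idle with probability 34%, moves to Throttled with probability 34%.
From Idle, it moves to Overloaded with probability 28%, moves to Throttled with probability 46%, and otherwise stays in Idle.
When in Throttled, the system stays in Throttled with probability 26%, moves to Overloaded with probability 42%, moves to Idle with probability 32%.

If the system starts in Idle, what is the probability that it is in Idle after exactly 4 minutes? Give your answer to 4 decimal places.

Propagate the distribution vector 4 minutes from Idle.
After 0 minutes: (0.0000, 1.0000, 0.0000)
After 1 minute: (0.2800, 0.2600, 0.4600)
After 2 minutes: (0.3556, 0.3100, 0.3344)
After 3 minutes: (0.3410, 0.3085, 0.3504)
After 4 minutes: (0.3427, 0.3083, 0.3490)
P(in Idle after 4 minutes) = 0.3083

0.3083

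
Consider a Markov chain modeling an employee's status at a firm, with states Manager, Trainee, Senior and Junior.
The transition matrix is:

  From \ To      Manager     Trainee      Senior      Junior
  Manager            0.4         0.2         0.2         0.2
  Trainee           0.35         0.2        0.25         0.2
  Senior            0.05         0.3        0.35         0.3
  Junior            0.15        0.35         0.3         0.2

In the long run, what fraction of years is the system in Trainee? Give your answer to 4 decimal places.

Let the stationary distribution be π with π = πP and π_1 + π_2 + π_3 + π_4 = 1.
π_1 = 0.4·π_1 + 0.35·π_2 + 0.05·π_3 + 0.15·π_4
π_2 = 0.2·π_1 + 0.2·π_2 + 0.3·π_3 + 0.35·π_4
π_3 = 0.2·π_1 + 0.25·π_2 + 0.35·π_3 + 0.3·π_4
Solving with the normalization constraint gives π = (0.2328, 0.2619, 0.2775, 0.2277).
So the stationary probability of Trainee is 0.2619.

0.2619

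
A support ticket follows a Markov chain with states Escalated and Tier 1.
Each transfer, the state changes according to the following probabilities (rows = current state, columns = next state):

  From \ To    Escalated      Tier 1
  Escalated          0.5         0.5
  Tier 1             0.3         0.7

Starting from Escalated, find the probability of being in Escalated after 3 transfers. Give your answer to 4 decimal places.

Propagate the distribution vector 3 transfers from Escalated.
After 0 transfers: (1.0000, 0.0000)
After 1 transfer: (0.5000, 0.5000)
After 2 transfers: (0.4000, 0.6000)
After 3 transfers: (0.3800, 0.6200)
P(in Escalated after 3 transfers) = 0.3800

0.3800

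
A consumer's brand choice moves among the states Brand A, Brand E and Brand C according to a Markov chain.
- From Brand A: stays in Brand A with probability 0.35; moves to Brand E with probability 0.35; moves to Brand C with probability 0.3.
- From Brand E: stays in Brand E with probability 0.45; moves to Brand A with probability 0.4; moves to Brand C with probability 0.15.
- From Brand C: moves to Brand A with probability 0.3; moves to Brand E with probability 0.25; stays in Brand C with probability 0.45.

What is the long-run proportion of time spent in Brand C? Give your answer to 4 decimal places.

0.2900

Let the stationary distribution be π with π = πP and π_1 + π_2 + π_3 = 1.
π_1 = 0.35·π_1 + 0.4·π_2 + 0.3·π_3
π_2 = 0.35·π_1 + 0.45·π_2 + 0.25·π_3
Solving with the normalization constraint gives π = (0.3533, 0.3567, 0.2900).
So the stationary probability of Brand C is 0.2900.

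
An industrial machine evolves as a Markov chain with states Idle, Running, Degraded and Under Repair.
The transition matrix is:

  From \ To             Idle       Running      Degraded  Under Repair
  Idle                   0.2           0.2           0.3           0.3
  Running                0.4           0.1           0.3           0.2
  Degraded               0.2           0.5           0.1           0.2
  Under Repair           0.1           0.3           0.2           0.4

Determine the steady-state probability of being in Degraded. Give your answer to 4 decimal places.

0.2268

Let the stationary distribution be π with π = πP and π_1 + π_2 + π_3 + π_4 = 1.
π_1 = 0.2·π_1 + 0.4·π_2 + 0.2·π_3 + 0.1·π_4
π_2 = 0.2·π_1 + 0.1·π_2 + 0.5·π_3 + 0.3·π_4
π_3 = 0.3·π_1 + 0.3·π_2 + 0.1·π_3 + 0.2·π_4
Solving with the normalization constraint gives π = (0.2260, 0.2690, 0.2268, 0.2782).
So the stationary probability of Degraded is 0.2268.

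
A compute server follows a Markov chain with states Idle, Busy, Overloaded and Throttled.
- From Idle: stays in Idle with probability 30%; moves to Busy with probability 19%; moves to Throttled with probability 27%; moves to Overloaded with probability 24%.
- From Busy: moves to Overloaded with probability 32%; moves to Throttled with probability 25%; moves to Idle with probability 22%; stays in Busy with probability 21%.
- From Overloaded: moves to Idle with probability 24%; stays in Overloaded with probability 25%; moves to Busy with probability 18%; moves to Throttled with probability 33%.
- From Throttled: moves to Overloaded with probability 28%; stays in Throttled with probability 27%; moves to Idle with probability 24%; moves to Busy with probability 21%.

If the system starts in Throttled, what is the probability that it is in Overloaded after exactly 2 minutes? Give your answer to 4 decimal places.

Propagate the distribution vector 2 minutes from Throttled.
After 0 minutes: (0.0000, 0.0000, 0.0000, 1.0000)
After 1 minute: (0.2400, 0.2100, 0.2800, 0.2700)
After 2 minutes: (0.2502, 0.1968, 0.2704, 0.2826)
P(in Overloaded after 2 minutes) = 0.2704

0.2704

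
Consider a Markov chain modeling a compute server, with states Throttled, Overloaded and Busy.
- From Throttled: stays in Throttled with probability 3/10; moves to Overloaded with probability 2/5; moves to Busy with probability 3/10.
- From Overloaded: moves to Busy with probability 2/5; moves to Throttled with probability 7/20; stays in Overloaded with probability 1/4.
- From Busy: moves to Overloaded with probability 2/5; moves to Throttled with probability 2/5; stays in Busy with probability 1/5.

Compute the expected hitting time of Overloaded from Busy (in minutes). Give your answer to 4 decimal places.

Let t(s) be the expected number of minutes to first reach Overloaded from state s, with t(Overloaded) = 0. Conditioning on the first minute:
t(Throttled) = 1 + 0.3·t(Throttled) + 0.3·t(Busy)
t(Busy) = 1 + 0.4·t(Throttled) + 0.2·t(Busy)
Solving: t(Throttled) = 2.5000, t(Busy) = 2.5000.
Expected minutes from Busy to Overloaded: 2.5000.

2.5000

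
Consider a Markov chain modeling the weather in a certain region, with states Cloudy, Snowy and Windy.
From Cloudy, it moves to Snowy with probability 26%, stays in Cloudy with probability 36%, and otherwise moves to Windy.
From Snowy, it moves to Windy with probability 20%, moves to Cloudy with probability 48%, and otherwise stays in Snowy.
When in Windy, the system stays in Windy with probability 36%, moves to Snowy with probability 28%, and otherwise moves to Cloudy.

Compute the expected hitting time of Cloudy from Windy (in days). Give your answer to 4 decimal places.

2.5316

Let t(s) be the expected number of days to first reach Cloudy from state s, with t(Cloudy) = 0. Conditioning on the first day:
t(Snowy) = 1 + 0.32·t(Snowy) + 0.2·t(Windy)
t(Windy) = 1 + 0.28·t(Snowy) + 0.36·t(Windy)
Solving: t(Snowy) = 2.2152, t(Windy) = 2.5316.
Expected days from Windy to Cloudy: 2.5316.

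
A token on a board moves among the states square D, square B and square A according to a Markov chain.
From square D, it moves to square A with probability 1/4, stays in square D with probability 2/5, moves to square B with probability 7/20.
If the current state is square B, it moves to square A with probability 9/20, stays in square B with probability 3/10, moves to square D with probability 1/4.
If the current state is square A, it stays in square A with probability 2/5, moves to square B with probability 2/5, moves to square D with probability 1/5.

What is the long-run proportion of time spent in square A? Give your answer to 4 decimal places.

0.3768

Let the stationary distribution be π with π = πP and π_1 + π_2 + π_3 = 1.
π_1 = 0.4·π_1 + 0.25·π_2 + 0.2·π_3
π_2 = 0.35·π_1 + 0.3·π_2 + 0.4·π_3
Solving with the normalization constraint gives π = (0.2720, 0.3513, 0.3768).
So the stationary probability of square A is 0.3768.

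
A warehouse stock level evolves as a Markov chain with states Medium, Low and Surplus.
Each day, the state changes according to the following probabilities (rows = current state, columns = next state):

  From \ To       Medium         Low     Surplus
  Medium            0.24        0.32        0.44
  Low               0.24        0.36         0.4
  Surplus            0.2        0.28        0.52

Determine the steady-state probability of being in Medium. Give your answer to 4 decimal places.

Let the stationary distribution be π with π = πP and π_1 + π_2 + π_3 = 1.
π_1 = 0.24·π_1 + 0.24·π_2 + 0.2·π_3
π_2 = 0.32·π_1 + 0.36·π_2 + 0.28·π_3
Solving with the normalization constraint gives π = (0.2214, 0.3140, 0.4646).
So the stationary probability of Medium is 0.2214.

0.2214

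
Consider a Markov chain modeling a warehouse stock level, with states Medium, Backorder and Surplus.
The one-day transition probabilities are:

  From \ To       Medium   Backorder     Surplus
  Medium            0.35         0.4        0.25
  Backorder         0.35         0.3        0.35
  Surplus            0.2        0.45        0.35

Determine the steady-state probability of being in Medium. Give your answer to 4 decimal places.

Let the stationary distribution be π with π = πP and π_1 + π_2 + π_3 = 1.
π_1 = 0.35·π_1 + 0.35·π_2 + 0.2·π_3
π_2 = 0.4·π_1 + 0.3·π_2 + 0.45·π_3
Solving with the normalization constraint gives π = (0.3020, 0.3782, 0.3198).
So the stationary probability of Medium is 0.3020.

0.3020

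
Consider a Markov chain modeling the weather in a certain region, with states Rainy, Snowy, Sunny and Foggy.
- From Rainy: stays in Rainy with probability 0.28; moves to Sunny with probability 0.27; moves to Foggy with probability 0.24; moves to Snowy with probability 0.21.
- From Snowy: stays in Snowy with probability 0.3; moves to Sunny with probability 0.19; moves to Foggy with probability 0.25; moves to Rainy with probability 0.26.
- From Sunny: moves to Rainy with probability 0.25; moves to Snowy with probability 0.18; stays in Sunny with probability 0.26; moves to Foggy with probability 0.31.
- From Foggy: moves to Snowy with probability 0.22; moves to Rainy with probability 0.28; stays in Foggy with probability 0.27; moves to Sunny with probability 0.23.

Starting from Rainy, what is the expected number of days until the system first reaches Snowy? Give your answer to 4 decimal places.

4.8791

Let t(s) be the expected number of days to first reach Snowy from state s, with t(Snowy) = 0. Conditioning on the first day:
t(Rainy) = 1 + 0.28·t(Rainy) + 0.27·t(Sunny) + 0.24·t(Foggy)
t(Sunny) = 1 + 0.25·t(Rainy) + 0.26·t(Sunny) + 0.31·t(Foggy)
t(Foggy) = 1 + 0.28·t(Rainy) + 0.23·t(Sunny) + 0.27·t(Foggy)
Solving: t(Rainy) = 4.8791, t(Sunny) = 5.0201, t(Foggy) = 4.8230.
Expected days from Rainy to Snowy: 4.8791.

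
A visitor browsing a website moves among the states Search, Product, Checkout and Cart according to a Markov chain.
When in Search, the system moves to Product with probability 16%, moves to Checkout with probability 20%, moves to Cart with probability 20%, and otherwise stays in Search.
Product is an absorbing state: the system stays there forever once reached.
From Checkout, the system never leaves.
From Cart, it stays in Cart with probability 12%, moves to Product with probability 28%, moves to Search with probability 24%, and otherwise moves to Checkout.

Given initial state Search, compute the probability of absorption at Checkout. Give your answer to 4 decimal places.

Let h(s) be the probability of absorption at Checkout starting from transient state s. Then h(Checkout) = 1 and h(Product) = 0. By first-step analysis:
h(Search) = 0.44·h(Search) + 0.16·0 + 0.2·1 + 0.2·h(Cart)
h(Cart) = 0.24·h(Search) + 0.28·0 + 0.36·1 + 0.12·h(Cart)
Solving: h(Search) = 0.5576, h(Cart) = 0.5612.
Starting from Search, the probability is 0.5576.

0.5576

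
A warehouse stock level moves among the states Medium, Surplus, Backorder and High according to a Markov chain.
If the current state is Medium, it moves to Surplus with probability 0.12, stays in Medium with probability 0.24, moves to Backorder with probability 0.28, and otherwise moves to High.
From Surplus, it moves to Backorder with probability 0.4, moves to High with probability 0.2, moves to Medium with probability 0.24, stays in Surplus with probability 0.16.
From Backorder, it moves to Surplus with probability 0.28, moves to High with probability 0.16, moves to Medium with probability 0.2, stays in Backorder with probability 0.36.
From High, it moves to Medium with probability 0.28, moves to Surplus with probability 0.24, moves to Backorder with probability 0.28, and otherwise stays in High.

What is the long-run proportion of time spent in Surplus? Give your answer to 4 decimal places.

Let the stationary distribution be π with π = πP and π_1 + π_2 + π_3 + π_4 = 1.
π_1 = 0.24·π_1 + 0.24·π_2 + 0.2·π_3 + 0.28·π_4
π_2 = 0.12·π_1 + 0.16·π_2 + 0.28·π_3 + 0.24·π_4
π_3 = 0.28·π_1 + 0.4·π_2 + 0.36·π_3 + 0.28·π_4
Solving with the normalization constraint gives π = (0.2357, 0.2083, 0.3315, 0.2245).
So the stationary probability of Surplus is 0.2083.

0.2083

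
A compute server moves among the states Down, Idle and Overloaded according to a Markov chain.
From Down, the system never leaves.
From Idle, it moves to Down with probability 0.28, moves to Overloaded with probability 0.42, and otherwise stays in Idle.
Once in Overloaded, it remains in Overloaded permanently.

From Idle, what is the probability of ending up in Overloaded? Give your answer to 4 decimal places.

Let h(s) be the probability of absorption at Overloaded starting from transient state s. Then h(Overloaded) = 1 and h(Down) = 0. By first-step analysis:
h(Idle) = 0.28·0 + 0.3·h(Idle) + 0.42·1
Solving: h(Idle) = 0.6000.
Starting from Idle, the probability is 0.6000.

0.6000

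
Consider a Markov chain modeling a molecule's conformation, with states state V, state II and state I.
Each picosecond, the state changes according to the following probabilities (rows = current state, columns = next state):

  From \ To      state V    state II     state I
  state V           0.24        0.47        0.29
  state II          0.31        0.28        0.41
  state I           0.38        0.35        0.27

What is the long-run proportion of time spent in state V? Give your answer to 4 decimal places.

0.3111

Let the stationary distribution be π with π = πP and π_1 + π_2 + π_3 = 1.
π_1 = 0.24·π_1 + 0.31·π_2 + 0.38·π_3
π_2 = 0.47·π_1 + 0.28·π_2 + 0.35·π_3
Solving with the normalization constraint gives π = (0.3111, 0.3620, 0.3269).
So the stationary probability of state V is 0.3111.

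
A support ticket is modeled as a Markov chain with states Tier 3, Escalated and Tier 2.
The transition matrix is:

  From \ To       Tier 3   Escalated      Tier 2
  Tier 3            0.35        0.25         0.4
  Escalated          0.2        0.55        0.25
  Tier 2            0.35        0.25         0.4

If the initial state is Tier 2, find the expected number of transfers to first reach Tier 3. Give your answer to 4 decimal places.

Let t(s) be the expected number of transfers to first reach Tier 3 from state s, with t(Tier 3) = 0. Conditioning on the first transfer:
t(Escalated) = 1 + 0.55·t(Escalated) + 0.25·t(Tier 2)
t(Tier 2) = 1 + 0.25·t(Escalated) + 0.4·t(Tier 2)
Solving: t(Escalated) = 4.0964, t(Tier 2) = 3.3735.
Expected transfers from Tier 2 to Tier 3: 3.3735.

3.3735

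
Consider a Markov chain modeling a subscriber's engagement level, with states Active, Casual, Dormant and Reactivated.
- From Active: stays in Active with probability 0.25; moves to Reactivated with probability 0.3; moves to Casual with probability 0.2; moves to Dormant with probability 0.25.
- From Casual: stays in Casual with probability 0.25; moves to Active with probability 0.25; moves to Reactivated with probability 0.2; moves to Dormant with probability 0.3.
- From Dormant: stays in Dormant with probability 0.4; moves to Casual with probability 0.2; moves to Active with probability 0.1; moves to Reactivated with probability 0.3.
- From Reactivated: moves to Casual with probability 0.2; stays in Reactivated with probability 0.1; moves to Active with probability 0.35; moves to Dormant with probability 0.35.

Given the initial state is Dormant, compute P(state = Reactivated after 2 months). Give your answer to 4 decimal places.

Propagate the distribution vector 2 months from Dormant.
After 0 months: (0.0000, 0.0000, 1.0000, 0.0000)
After 1 month: (0.1000, 0.2000, 0.4000, 0.3000)
After 2 months: (0.2200, 0.2100, 0.3500, 0.2200)
P(in Reactivated after 2 months) = 0.2200

0.2200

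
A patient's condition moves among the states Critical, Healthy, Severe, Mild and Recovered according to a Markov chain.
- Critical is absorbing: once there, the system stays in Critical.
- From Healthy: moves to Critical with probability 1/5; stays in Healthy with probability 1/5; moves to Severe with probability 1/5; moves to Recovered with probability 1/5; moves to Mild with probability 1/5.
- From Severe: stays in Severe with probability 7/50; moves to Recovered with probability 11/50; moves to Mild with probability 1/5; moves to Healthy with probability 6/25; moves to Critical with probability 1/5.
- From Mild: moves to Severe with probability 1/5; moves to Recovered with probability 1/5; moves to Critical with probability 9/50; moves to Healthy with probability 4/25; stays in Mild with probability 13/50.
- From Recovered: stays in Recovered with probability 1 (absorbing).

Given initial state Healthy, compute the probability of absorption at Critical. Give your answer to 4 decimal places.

Let h(s) be the probability of absorption at Critical starting from transient state s. Then h(Critical) = 1 and h(Recovered) = 0. By first-step analysis:
h(Healthy) = 0.2·1 + 0.2·h(Healthy) + 0.2·h(Severe) + 0.2·h(Mild) + 0.2·0
h(Severe) = 0.2·1 + 0.24·h(Healthy) + 0.14·h(Severe) + 0.2·h(Mild) + 0.22·0
h(Mild) = 0.18·1 + 0.16·h(Healthy) + 0.2·h(Severe) + 0.26·h(Mild) + 0.2·0
Solving: h(Healthy) = 0.4900, h(Severe) = 0.4807, h(Mild) = 0.4791.
Starting from Healthy, the probability is 0.4900.

0.4900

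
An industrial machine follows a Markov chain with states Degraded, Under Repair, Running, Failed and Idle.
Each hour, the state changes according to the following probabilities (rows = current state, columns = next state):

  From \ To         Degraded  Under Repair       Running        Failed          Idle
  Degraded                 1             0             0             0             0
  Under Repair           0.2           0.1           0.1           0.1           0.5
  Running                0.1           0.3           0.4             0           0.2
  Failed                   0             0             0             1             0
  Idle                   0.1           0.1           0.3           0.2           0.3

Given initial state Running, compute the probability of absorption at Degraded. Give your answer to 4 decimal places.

Let h(s) be the probability of absorption at Degraded starting from transient state s. Then h(Degraded) = 1 and h(Failed) = 0. By first-step analysis:
h(Under Repair) = 0.2·1 + 0.1·h(Under Repair) + 0.1·h(Running) + 0.1·0 + 0.5·h(Idle)
h(Running) = 0.1·1 + 0.3·h(Under Repair) + 0.4·h(Running) + 0.2·h(Idle)
h(Idle) = 0.1·1 + 0.1·h(Under Repair) + 0.3·h(Running) + 0.2·0 + 0.3·h(Idle)
Solving: h(Under Repair) = 0.5575, h(Running) = 0.6062, h(Idle) = 0.4823.
Starting from Running, the probability is 0.6062.

0.6062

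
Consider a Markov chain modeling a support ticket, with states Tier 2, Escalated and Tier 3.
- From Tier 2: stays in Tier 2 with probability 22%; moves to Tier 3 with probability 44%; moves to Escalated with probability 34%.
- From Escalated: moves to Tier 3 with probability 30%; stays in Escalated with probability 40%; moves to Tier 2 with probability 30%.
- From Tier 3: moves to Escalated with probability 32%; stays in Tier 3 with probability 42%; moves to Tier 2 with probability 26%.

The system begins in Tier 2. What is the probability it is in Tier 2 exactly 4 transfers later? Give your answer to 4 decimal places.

0.2636

Propagate the distribution vector 4 transfers from Tier 2.
After 0 transfers: (1.0000, 0.0000, 0.0000)
After 1 transfer: (0.2200, 0.3400, 0.4400)
After 2 transfers: (0.2648, 0.3516, 0.3836)
After 3 transfers: (0.2635, 0.3534, 0.3831)
After 4 transfers: (0.2636, 0.3535, 0.3829)
P(in Tier 2 after 4 transfers) = 0.2636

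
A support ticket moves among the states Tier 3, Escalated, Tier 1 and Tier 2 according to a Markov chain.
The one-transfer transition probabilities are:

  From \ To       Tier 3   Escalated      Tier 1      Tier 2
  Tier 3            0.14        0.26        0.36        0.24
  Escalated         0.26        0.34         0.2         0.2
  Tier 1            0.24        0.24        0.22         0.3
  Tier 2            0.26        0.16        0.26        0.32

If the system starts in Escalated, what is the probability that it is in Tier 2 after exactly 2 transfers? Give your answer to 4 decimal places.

0.2544

Propagate the distribution vector 2 transfers from Escalated.
After 0 transfers: (0.0000, 1.0000, 0.0000, 0.0000)
After 1 transfer: (0.2600, 0.3400, 0.2000, 0.2000)
After 2 transfers: (0.2248, 0.2632, 0.2576, 0.2544)
P(in Tier 2 after 2 transfers) = 0.2544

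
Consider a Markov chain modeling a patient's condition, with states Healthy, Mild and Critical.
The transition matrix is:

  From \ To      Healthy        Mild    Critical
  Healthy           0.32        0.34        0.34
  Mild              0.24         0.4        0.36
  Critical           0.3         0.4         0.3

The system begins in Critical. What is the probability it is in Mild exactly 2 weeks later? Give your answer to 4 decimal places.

Sum over the intermediate state after 1 week:
P = P(Critical→Healthy)·P(Healthy→Mild) + P(Critical→Mild)·P(Mild→Mild) + P(Critical→Critical)·P(Critical→Mild)
  = 0.3×0.34 + 0.4×0.4 + 0.3×0.4
  = 0.1020 + 0.1600 + 0.1200 = 0.3820

0.3820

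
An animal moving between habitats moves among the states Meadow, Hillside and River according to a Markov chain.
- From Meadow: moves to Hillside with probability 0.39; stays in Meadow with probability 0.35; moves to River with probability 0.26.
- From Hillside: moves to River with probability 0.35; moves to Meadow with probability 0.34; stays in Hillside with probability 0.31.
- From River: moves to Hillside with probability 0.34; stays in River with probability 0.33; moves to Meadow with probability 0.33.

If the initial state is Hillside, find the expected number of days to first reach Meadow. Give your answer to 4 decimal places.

Let t(s) be the expected number of days to first reach Meadow from state s, with t(Meadow) = 0. Conditioning on the first day:
t(Hillside) = 1 + 0.31·t(Hillside) + 0.35·t(River)
t(River) = 1 + 0.34·t(Hillside) + 0.33·t(River)
Solving: t(Hillside) = 2.9712, t(River) = 3.0003.
Expected days from Hillside to Meadow: 2.9712.

2.9712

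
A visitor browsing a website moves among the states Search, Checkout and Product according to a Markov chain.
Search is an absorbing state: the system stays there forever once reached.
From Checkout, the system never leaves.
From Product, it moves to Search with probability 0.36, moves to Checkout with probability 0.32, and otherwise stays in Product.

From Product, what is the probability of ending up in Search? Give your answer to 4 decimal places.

Let h(s) be the probability of absorption at Search starting from transient state s. Then h(Search) = 1 and h(Checkout) = 0. By first-step analysis:
h(Product) = 0.36·1 + 0.32·0 + 0.32·h(Product)
Solving: h(Product) = 0.5294.
Starting from Product, the probability is 0.5294.

0.5294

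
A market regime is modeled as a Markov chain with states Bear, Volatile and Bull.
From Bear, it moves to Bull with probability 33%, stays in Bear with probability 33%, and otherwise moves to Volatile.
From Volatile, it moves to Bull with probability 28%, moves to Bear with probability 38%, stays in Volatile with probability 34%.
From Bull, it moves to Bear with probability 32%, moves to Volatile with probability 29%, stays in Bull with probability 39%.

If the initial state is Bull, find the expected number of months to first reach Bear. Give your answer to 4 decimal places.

2.9558

Let t(s) be the expected number of months to first reach Bear from state s, with t(Bear) = 0. Conditioning on the first month:
t(Volatile) = 1 + 0.34·t(Volatile) + 0.28·t(Bull)
t(Bull) = 1 + 0.29·t(Volatile) + 0.39·t(Bull)
Solving: t(Volatile) = 2.7691, t(Bull) = 2.9558.
Expected months from Bull to Bear: 2.9558.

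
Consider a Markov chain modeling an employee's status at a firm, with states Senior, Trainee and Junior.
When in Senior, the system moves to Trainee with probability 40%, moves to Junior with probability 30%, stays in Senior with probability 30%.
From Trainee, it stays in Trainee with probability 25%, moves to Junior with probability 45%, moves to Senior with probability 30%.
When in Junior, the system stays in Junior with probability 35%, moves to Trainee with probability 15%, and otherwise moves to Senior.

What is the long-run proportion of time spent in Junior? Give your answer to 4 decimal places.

0.3584

Let the stationary distribution be π with π = πP and π_1 + π_2 + π_3 = 1.
π_1 = 0.3·π_1 + 0.3·π_2 + 0.5·π_3
π_2 = 0.4·π_1 + 0.25·π_2 + 0.15·π_3
Solving with the normalization constraint gives π = (0.3717, 0.2699, 0.3584).
So the stationary probability of Junior is 0.3584.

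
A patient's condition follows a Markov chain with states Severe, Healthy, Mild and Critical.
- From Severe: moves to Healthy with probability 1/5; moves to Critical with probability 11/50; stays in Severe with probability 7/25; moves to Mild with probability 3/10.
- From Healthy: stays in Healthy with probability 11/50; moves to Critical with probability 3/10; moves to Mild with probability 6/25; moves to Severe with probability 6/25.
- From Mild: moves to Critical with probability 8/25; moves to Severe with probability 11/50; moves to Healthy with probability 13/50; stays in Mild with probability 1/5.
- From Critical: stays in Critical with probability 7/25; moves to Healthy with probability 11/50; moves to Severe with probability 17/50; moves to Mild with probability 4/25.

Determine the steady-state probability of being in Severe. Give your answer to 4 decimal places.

Let the stationary distribution be π with π = πP and π_1 + π_2 + π_3 + π_4 = 1.
π_1 = 0.28·π_1 + 0.24·π_2 + 0.22·π_3 + 0.34·π_4
π_2 = 0.2·π_1 + 0.22·π_2 + 0.26·π_3 + 0.22·π_4
π_3 = 0.3·π_1 + 0.24·π_2 + 0.2·π_3 + 0.16·π_4
Solving with the normalization constraint gives π = (0.2742, 0.2235, 0.2253, 0.2770).
So the stationary probability of Severe is 0.2742.

0.2742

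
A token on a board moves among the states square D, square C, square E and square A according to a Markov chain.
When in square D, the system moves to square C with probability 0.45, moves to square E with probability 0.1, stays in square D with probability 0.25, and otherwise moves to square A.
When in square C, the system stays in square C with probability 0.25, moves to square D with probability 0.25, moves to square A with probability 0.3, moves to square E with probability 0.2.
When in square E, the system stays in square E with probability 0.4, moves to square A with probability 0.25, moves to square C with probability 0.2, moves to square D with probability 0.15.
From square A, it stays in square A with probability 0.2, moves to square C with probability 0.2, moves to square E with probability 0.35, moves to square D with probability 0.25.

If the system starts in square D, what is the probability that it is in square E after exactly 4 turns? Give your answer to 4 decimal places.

Propagate the distribution vector 4 turns from square D.
After 0 turns: (1.0000, 0.0000, 0.0000, 0.0000)
After 1 turn: (0.2500, 0.4500, 0.1000, 0.2000)
After 2 turns: (0.2400, 0.2850, 0.2250, 0.2500)
After 3 turns: (0.2275, 0.2743, 0.2585, 0.2398)
After 4 turns: (0.2242, 0.2706, 0.2649, 0.2404)
P(in square E after 4 turns) = 0.2649

0.2649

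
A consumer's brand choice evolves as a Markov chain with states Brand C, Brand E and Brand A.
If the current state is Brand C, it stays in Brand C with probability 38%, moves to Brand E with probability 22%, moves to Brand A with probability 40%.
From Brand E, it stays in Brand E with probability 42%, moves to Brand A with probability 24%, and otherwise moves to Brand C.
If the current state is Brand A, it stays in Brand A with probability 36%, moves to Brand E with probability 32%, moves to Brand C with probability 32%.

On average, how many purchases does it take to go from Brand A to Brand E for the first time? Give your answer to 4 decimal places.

Let t(s) be the expected number of purchases to first reach Brand E from state s, with t(Brand E) = 0. Conditioning on the first purchase:
t(Brand C) = 1 + 0.38·t(Brand C) + 0.4·t(Brand A)
t(Brand A) = 1 + 0.32·t(Brand C) + 0.36·t(Brand A)
Solving: t(Brand C) = 3.8690, t(Brand A) = 3.4970.
Expected purchases from Brand A to Brand E: 3.4970.

3.4970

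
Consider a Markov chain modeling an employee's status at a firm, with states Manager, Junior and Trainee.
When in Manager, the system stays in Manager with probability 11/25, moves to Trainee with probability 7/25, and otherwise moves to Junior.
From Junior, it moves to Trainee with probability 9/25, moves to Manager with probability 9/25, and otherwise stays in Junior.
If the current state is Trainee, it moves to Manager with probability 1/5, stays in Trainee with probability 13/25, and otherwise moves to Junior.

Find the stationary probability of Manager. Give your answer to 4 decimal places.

Let the stationary distribution be π with π = πP and π_1 + π_2 + π_3 = 1.
π_1 = 0.44·π_1 + 0.36·π_2 + 0.2·π_3
π_2 = 0.28·π_1 + 0.28·π_2 + 0.28·π_3
Solving with the normalization constraint gives π = (0.3221, 0.2800, 0.3979).
So the stationary probability of Manager is 0.3221.

0.3221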